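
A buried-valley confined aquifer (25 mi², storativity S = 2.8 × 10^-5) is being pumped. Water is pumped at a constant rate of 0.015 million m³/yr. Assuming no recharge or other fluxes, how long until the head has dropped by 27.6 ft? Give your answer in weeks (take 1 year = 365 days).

t ≈ 53 weeks

A = 25 mi² = 6.475 × 10^7 m²
Δh = 27.6 ft = 8.412 m
ΔV = S × A × Δh = 2.8 × 10^-5 × 6.475 × 10^7 × 8.412 = 15250 m³
Q = 0.015 million m³/yr = 41.1 m³/d
t = ΔV / Q = 15250 m³ / 41.1 m³/d = 371.1 d
t = 371.1 d ≈ 53.02 weeks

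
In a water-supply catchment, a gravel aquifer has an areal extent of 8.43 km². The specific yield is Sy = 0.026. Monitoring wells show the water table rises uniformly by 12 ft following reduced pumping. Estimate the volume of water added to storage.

A = 8.43 km² = 8.43 × 10^6 m²
Δh = 12 ft = 3.658 m
ΔV = Sy × A × Δh = 0.026 × 8.43 × 10^6 m² × 3.658 m = 8.017 × 10^5 m³

ΔV ≈ 8.02 × 10^5 m³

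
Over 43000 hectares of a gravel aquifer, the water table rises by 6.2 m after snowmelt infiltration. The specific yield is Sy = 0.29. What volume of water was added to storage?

ΔV ≈ 7.73 × 10^8 m³

A = 43000 hectares = 4.3 × 10^8 m²
ΔV = Sy × A × Δh = 0.29 × 4.3 × 10^8 m² × 6.2 m = 7.731 × 10^8 m³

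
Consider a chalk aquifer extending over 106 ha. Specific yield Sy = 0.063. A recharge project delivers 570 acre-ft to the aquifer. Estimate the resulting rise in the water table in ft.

Δh ≈ 34.5 ft

A = 106 ha = 1.06 × 10^6 m²
ΔV = 570 acre-ft = 7.031 × 10^5 m³
Δh = ΔV / (Sy × A) = 7.031 × 10^5 m³ / (0.063 × 1.06 × 10^6 m²) = 10.53 m
Δh = 10.53 m = 34.54 ft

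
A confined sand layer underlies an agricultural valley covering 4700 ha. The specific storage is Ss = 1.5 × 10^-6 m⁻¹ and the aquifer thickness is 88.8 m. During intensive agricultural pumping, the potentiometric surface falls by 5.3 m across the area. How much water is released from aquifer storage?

S = Ss × b = 1.5 × 10^-6 m⁻¹ × 88.8 m = 1.332 × 10^-4
A = 4700 ha = 4.7 × 10^7 m²
ΔV = S × A × Δh = 1.332 × 10^-4 × 4.7 × 10^7 m² × 5.3 m = 33180 m³

ΔV ≈ 33200 m³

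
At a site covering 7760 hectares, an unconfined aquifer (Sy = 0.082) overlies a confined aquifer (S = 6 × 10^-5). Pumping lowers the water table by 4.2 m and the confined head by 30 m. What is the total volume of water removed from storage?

ΔV ≈ 2.69 × 10^7 m³

A = 7760 hectares = 7.76 × 10^7 m²
Unconfined: ΔV_u = Sy × A × Δh_u = 0.082 × 7.76 × 10^7 × 4.2 = 2.673 × 10^7 m³
Confined: ΔV_c = S × A × Δh_c = 6 × 10^-5 × 7.76 × 10^7 × 30 = 1.397 × 10^5 m³
Total ΔV = 2.673 × 10^7 + 1.397 × 10^5 = 2.687 × 10^7 m³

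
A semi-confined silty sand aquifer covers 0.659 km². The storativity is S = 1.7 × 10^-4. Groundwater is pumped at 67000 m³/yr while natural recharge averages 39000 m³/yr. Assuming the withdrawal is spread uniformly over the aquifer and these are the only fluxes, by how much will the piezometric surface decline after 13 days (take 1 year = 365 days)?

Δh ≈ 8.9 m

A = 0.659 km² = 6.59 × 10^5 m²
Net abstraction = 67000 − 39000 = 28000 m³/yr
Q_net = 28000 m³/yr = 76.71 m³/d
ΔV = Q × t = 76.71 m³/d × 13 d = 997.3 m³
Δh = ΔV / (S × A) = 997.3 / (1.7 × 10^-4 × 6.59 × 10^5) = 8.902 m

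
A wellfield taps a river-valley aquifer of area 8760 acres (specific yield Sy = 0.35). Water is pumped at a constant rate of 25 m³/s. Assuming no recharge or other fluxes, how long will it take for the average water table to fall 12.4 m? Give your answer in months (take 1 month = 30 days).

t ≈ 2.37 months

A = 8760 acres = 3.545 × 10^7 m²
ΔV = Sy × A × Δh = 0.35 × 3.545 × 10^7 × 12.4 = 1.539 × 10^8 m³
Q = 25 m³/s = 2.16 × 10^6 m³/d
t = ΔV / Q = 1.539 × 10^8 m³ / 2.16 × 10^6 m³/d = 71.23 d
t = 71.23 d ≈ 2.374 months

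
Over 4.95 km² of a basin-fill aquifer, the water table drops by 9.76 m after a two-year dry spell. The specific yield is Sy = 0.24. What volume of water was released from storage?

A = 4.95 km² = 4.95 × 10^6 m²
ΔV = Sy × A × Δh = 0.24 × 4.95 × 10^6 m² × 9.76 m = 1.159 × 10^7 m³

ΔV ≈ 1.16 × 10^7 m³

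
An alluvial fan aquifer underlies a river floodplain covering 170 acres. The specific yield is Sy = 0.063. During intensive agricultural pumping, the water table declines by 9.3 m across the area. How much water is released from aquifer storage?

ΔV ≈ 4.03 × 10^5 m³

A = 170 acres = 6.88 × 10^5 m²
ΔV = Sy × A × Δh = 0.063 × 6.88 × 10^5 m² × 9.3 m = 4.031 × 10^5 m³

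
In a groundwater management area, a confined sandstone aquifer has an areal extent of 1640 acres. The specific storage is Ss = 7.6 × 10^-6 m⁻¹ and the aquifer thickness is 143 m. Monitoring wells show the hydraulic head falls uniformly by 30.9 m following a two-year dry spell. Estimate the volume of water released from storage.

ΔV ≈ 2.23 × 10^5 m³

S = Ss × b = 7.6 × 10^-6 m⁻¹ × 143 m = 1.087 × 10^-3
A = 1640 acres = 6.637 × 10^6 m²
ΔV = S × A × Δh = 0.001087 × 6.637 × 10^6 m² × 30.9 m = 2.229 × 10^5 m³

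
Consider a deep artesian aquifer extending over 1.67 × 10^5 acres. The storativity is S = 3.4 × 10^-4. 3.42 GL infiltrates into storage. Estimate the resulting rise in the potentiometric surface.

Δh ≈ 14.9 m

A = 1.67 × 10^5 acres = 6.758 × 10^8 m²
ΔV = 3.42 GL = 3.42 × 10^6 m³
Δh = ΔV / (S × A) = 3.42 × 10^6 m³ / (3.4 × 10^-4 × 6.758 × 10^8 m²) = 14.88 m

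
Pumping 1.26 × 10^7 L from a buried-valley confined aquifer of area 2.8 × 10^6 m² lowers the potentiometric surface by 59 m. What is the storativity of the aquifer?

ΔV = 1.26 × 10^7 L = 12600 m³
S = ΔV / (A × Δh) = 12600 m³ / (2.8 × 10^6 m² × 59 m) = 7.627 × 10^-5

S ≈ 7.6 × 10^-5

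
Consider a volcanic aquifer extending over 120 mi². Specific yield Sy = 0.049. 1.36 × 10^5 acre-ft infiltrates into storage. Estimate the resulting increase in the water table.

A = 120 mi² = 3.108 × 10^8 m²
ΔV = 1.36 × 10^5 acre-ft = 1.678 × 10^8 m³
Δh = ΔV / (Sy × A) = 1.678 × 10^8 m³ / (0.049 × 3.108 × 10^8 m²) = 11.02 m

Δh ≈ 11 m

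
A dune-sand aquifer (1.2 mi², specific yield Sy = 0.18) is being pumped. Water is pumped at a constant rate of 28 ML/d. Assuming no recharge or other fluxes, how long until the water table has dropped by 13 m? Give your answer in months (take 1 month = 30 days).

t ≈ 8.66 months

A = 1.2 mi² = 3.108 × 10^6 m²
ΔV = Sy × A × Δh = 0.18 × 3.108 × 10^6 × 13 = 7.273 × 10^6 m³
Q = 28 ML/d = 28000 m³/d
t = ΔV / Q = 7.273 × 10^6 m³ / 28000 m³/d = 259.7 d
t = 259.7 d ≈ 8.658 months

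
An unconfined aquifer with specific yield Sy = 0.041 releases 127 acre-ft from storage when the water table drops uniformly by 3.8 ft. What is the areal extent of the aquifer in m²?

A ≈ 3.3 × 10^6 m²

Δh = 3.8 ft = 1.158 m
ΔV = 127 acre-ft = 1.567 × 10^5 m³
A = ΔV / (Sy × Δh) = 1.567 × 10^5 / (0.041 × 1.158) = 3.299 × 10^6 m²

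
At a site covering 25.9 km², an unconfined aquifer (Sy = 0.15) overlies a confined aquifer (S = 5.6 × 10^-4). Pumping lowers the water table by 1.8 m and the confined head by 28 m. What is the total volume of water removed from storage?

A = 25.9 km² = 2.59 × 10^7 m²
Unconfined: ΔV_u = Sy × A × Δh_u = 0.15 × 2.59 × 10^7 × 1.8 = 6.993 × 10^6 m³
Confined: ΔV_c = S × A × Δh_c = 5.6 × 10^-4 × 2.59 × 10^7 × 28 = 4.061 × 10^5 m³
Total ΔV = 6.993 × 10^6 + 4.061 × 10^5 = 7.399 × 10^6 m³

ΔV ≈ 7.4 × 10^6 m³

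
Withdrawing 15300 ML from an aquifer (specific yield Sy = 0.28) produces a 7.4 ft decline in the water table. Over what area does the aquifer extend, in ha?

A ≈ 2420 ha

Δh = 7.4 ft = 2.256 m
ΔV = 15300 ML = 1.53 × 10^7 m³
A = ΔV / (Sy × Δh) = 1.53 × 10^7 / (0.28 × 2.256) = 2.423 × 10^7 m²
A = 2.423 × 10^7 m² = 2423 ha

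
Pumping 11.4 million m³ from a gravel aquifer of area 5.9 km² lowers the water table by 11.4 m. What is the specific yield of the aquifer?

Sy ≈ 0.17

A = 5.9 km² = 5.9 × 10^6 m²
ΔV = 11.4 million m³ = 1.14 × 10^7 m³
Sy = ΔV / (A × Δh) = 1.14 × 10^7 m³ / (5.9 × 10^6 m² × 11.4 m) = 0.1695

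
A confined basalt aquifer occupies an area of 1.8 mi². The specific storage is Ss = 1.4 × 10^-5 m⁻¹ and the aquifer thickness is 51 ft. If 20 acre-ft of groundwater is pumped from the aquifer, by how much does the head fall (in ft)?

b = 51 ft = 15.54 m
S = Ss × b = 1.4 × 10^-5 m⁻¹ × 15.54 m = 2.176 × 10^-4
A = 1.8 mi² = 4.662 × 10^6 m²
ΔV = 20 acre-ft = 24670 m³
Δh = ΔV / (S × A) = 24670 m³ / (2.176 × 10^-4 × 4.662 × 10^6 m²) = 24.32 m
Δh = 24.32 m = 79.77 ft

Δh ≈ 79.8 ft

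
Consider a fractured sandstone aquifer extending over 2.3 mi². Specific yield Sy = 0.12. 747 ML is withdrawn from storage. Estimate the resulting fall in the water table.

A = 2.3 mi² = 5.957 × 10^6 m²
ΔV = 747 ML = 7.47 × 10^5 m³
Δh = ΔV / (Sy × A) = 7.47 × 10^5 m³ / (0.12 × 5.957 × 10^6 m²) = 1.045 m

Δh ≈ 1.04 m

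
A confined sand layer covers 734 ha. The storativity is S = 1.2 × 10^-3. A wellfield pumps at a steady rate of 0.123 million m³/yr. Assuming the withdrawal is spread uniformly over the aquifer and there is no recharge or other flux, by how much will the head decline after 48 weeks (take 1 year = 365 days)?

Δh ≈ 12.9 m

A = 734 ha = 7.34 × 10^6 m²
Q = 0.123 million m³/yr = 337 m³/d
t = 48 weeks = 336 d
ΔV = Q × t = 337 m³/d × 336 d = 1.132 × 10^5 m³
Δh = ΔV / (S × A) = 1.132 × 10^5 / (0.0012 × 7.34 × 10^6) = 12.86 m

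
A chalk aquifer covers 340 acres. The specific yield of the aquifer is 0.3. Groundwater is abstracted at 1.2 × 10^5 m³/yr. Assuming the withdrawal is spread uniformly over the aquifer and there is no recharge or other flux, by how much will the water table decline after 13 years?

A = 340 acres = 1.376 × 10^6 m²
Q = 1.2 × 10^5 m³/yr = 328.8 m³/d
t = 13 years = 4745 d
ΔV = Q × t = 328.8 m³/d × 4745 d = 1.56 × 10^6 m³
Δh = ΔV / (Sy × A) = 1.56 × 10^6 / (0.3 × 1.376 × 10^6) = 3.779 m

Δh ≈ 3.78 m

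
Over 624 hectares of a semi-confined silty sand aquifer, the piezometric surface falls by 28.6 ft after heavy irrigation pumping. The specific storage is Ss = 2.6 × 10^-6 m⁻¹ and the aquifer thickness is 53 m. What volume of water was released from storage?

S = Ss × b = 2.6 × 10^-6 m⁻¹ × 53 m = 1.378 × 10^-4
A = 624 hectares = 6.24 × 10^6 m²
Δh = 28.6 ft = 8.717 m
ΔV = S × A × Δh = 1.378 × 10^-4 × 6.24 × 10^6 m² × 8.717 m = 7496 m³

ΔV ≈ 7500 m³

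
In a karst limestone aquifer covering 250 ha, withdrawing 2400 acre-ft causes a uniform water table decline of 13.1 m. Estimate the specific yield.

Sy ≈ 0.09

A = 250 ha = 2.5 × 10^6 m²
ΔV = 2400 acre-ft = 2.96 × 10^6 m³
Sy = ΔV / (A × Δh) = 2.96 × 10^6 m³ / (2.5 × 10^6 m² × 13.1 m) = 0.09039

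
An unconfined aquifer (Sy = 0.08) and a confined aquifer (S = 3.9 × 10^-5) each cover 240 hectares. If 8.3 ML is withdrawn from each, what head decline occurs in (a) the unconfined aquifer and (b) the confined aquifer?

Δh_u ≈ 0.0432 m; Δh_c ≈ 88.7 m

A = 240 hectares = 2.4 × 10^6 m²
ΔV = 8.3 ML = 8300 m³
Unconfined: Δh_u = ΔV/(Sy·A) = 8300/(0.08 × 2.4 × 10^6) = 0.04323 m
Confined: Δh_c = ΔV/(S·A) = 8300/(3.9 × 10^-5 × 2.4 × 10^6) = 88.68 m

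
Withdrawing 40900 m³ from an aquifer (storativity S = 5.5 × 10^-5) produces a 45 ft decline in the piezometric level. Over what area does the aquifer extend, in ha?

A ≈ 5420 ha

Δh = 45 ft = 13.72 m
A = ΔV / (S × Δh) = 40900 / (5.5 × 10^-5 × 13.72) = 5.422 × 10^7 m²
A = 5.422 × 10^7 m² = 5422 ha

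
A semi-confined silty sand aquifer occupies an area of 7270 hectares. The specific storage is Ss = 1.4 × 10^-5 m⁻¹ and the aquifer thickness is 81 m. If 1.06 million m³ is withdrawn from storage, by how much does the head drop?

Δh ≈ 12.9 m

S = Ss × b = 1.4 × 10^-5 m⁻¹ × 81 m = 1.134 × 10^-3
A = 7270 hectares = 7.27 × 10^7 m²
ΔV = 1.06 million m³ = 1.06 × 10^6 m³
Δh = ΔV / (S × A) = 1.06 × 10^6 m³ / (0.001134 × 7.27 × 10^7 m²) = 12.86 m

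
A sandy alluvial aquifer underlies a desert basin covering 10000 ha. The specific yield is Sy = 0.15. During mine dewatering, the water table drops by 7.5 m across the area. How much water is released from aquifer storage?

A = 10000 ha = 1 × 10^8 m²
ΔV = Sy × A × Δh = 0.15 × 1 × 10^8 m² × 7.5 m = 1.125 × 10^8 m³

ΔV ≈ 1.12 × 10^8 m³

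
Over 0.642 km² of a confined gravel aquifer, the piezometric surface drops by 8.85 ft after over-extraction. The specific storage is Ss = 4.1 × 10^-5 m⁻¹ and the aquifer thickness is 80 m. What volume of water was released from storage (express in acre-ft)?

S = Ss × b = 4.1 × 10^-5 m⁻¹ × 80 m = 3.28 × 10^-3
A = 0.642 km² = 6.42 × 10^5 m²
Δh = 8.85 ft = 2.697 m
ΔV = S × A × Δh = 0.00328 × 6.42 × 10^5 m² × 2.697 m = 5680 m³
ΔV = 5680 m³ = 4.605 acre-ft

ΔV ≈ 4.61 acre-ft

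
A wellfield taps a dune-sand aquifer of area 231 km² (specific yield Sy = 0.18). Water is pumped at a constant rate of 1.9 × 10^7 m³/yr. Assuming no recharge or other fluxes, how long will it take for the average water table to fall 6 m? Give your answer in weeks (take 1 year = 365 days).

t ≈ 685 weeks

A = 231 km² = 2.31 × 10^8 m²
ΔV = Sy × A × Δh = 0.18 × 2.31 × 10^8 × 6 = 2.495 × 10^8 m³
Q = 1.9 × 10^7 m³/yr = 52050 m³/d
t = ΔV / Q = 2.495 × 10^8 m³ / 52050 m³/d = 4793 d
t = 4793 d ≈ 684.7 weeks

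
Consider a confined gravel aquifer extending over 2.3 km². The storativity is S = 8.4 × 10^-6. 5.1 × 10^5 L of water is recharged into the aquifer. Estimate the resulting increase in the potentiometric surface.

Δh ≈ 26.4 m

A = 2.3 km² = 2.3 × 10^6 m²
ΔV = 5.1 × 10^5 L = 510 m³
Δh = ΔV / (S × A) = 510 m³ / (8.4 × 10^-6 × 2.3 × 10^6 m²) = 26.4 m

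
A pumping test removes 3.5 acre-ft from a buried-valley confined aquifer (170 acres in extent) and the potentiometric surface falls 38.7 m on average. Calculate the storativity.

A = 170 acres = 6.88 × 10^5 m²
ΔV = 3.5 acre-ft = 4317 m³
S = ΔV / (A × Δh) = 4317 m³ / (6.88 × 10^5 m² × 38.7 m) = 1.622 × 10^-4

S ≈ 1.6 × 10^-4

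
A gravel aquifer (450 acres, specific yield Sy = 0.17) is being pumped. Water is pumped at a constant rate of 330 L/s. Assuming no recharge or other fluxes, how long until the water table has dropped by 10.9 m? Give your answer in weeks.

A = 450 acres = 1.821 × 10^6 m²
ΔV = Sy × A × Δh = 0.17 × 1.821 × 10^6 × 10.9 = 3.374 × 10^6 m³
Q = 330 L/s = 28510 m³/d
t = ΔV / Q = 3.374 × 10^6 m³ / 28510 m³/d = 118.4 d
t = 118.4 d ≈ 16.91 weeks

t ≈ 16.9 weeks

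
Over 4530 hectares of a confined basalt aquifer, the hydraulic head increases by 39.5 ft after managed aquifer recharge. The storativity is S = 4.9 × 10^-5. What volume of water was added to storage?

A = 4530 hectares = 4.53 × 10^7 m²
Δh = 39.5 ft = 12.04 m
ΔV = S × A × Δh = 4.9 × 10^-5 × 4.53 × 10^7 m² × 12.04 m = 26720 m³

ΔV ≈ 26700 m³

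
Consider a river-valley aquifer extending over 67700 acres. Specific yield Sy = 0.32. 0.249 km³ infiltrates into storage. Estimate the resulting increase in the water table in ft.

Δh ≈ 9.32 ft

A = 67700 acres = 2.74 × 10^8 m²
ΔV = 0.249 km³ = 2.49 × 10^8 m³
Δh = ΔV / (Sy × A) = 2.49 × 10^8 m³ / (0.32 × 2.74 × 10^8 m²) = 2.84 m
Δh = 2.84 m = 9.318 ft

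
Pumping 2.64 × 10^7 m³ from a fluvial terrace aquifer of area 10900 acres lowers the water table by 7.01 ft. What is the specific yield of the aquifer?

Sy ≈ 0.28

A = 10900 acres = 4.411 × 10^7 m²
Δh = 7.01 ft = 2.137 m
Sy = ΔV / (A × Δh) = 2.64 × 10^7 m³ / (4.411 × 10^7 m² × 2.137 m) = 0.2801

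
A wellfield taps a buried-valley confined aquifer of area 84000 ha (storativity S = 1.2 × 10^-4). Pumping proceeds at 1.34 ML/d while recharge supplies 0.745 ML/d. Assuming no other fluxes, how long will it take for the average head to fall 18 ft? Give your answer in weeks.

A = 84000 ha = 8.4 × 10^8 m²
Δh = 18 ft = 5.486 m
ΔV = S × A × Δh = 1.2 × 10^-4 × 8.4 × 10^8 × 5.486 = 5.53 × 10^5 m³
Net withdrawal = 1.34 − 0.745 = 0.595 ML/d = 595 m³/d
t = ΔV / Q = 5.53 × 10^5 m³ / 595 m³/d = 929.5 d
t = 929.5 d ≈ 132.8 weeks

t ≈ 133 weeks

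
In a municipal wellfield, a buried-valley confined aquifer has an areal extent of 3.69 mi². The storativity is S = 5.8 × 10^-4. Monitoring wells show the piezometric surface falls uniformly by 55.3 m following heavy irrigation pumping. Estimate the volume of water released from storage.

ΔV ≈ 3.07 × 10^5 m³

A = 3.69 mi² = 9.557 × 10^6 m²
ΔV = S × A × Δh = 5.8 × 10^-4 × 9.557 × 10^6 m² × 55.3 m = 3.065 × 10^5 m³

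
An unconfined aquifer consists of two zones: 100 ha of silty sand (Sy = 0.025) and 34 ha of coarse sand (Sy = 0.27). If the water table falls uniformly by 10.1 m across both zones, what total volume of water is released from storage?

ΔV ≈ 1.18 × 10^6 m³

A₁ = 100 ha = 1 × 10^6 m²; A₂ = 34 ha = 3.4 × 10^5 m²
ΔV₁ = 0.025 × 1 × 10^6 × 10.1 = 2.525 × 10^5 m³
ΔV₂ = 0.27 × 3.4 × 10^5 × 10.1 = 9.272 × 10^5 m³
ΔV = ΔV₁ + ΔV₂ = 1.18 × 10^6 m³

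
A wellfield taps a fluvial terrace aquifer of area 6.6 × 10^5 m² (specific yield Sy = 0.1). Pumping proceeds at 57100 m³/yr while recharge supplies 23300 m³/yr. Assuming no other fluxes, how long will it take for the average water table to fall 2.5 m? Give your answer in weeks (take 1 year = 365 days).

ΔV = Sy × A × Δh = 0.1 × 6.6 × 10^5 × 2.5 = 1.65 × 10^5 m³
Net withdrawal = 57100 − 23300 = 33800 m³/yr = 92.6 m³/d
t = ΔV / Q = 1.65 × 10^5 m³ / 92.6 m³/d = 1782 d
t = 1782 d ≈ 254.5 weeks

t ≈ 255 weeks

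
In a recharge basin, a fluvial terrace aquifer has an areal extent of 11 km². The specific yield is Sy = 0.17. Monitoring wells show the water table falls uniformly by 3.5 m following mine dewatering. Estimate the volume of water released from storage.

ΔV ≈ 6.55 × 10^6 m³

A = 11 km² = 1.1 × 10^7 m²
ΔV = Sy × A × Δh = 0.17 × 1.1 × 10^7 m² × 3.5 m = 6.545 × 10^6 m³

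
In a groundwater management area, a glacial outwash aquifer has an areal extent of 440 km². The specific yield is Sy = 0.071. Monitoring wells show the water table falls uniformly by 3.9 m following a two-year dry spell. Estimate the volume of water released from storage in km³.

A = 440 km² = 4.4 × 10^8 m²
ΔV = Sy × A × Δh = 0.071 × 4.4 × 10^8 m² × 3.9 m = 1.218 × 10^8 m³
ΔV = 1.218 × 10^8 m³ = 0.1218 km³

ΔV ≈ 0.122 km³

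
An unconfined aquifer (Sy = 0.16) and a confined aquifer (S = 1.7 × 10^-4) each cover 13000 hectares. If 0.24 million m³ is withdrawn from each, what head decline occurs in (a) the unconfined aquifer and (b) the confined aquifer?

A = 13000 hectares = 1.3 × 10^8 m²
ΔV = 0.24 million m³ = 2.4 × 10^5 m³
Unconfined: Δh_u = ΔV/(Sy·A) = 2.4 × 10^5/(0.16 × 1.3 × 10^8) = 0.01154 m
Confined: Δh_c = ΔV/(S·A) = 2.4 × 10^5/(1.7 × 10^-4 × 1.3 × 10^8) = 10.86 m

Δh_u ≈ 0.0115 m; Δh_c ≈ 10.9 m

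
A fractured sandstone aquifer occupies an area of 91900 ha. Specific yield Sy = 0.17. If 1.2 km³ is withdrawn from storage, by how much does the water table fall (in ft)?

A = 91900 ha = 9.19 × 10^8 m²
ΔV = 1.2 km³ = 1.2 × 10^9 m³
Δh = ΔV / (Sy × A) = 1.2 × 10^9 m³ / (0.17 × 9.19 × 10^8 m²) = 7.681 m
Δh = 7.681 m = 25.2 ft

Δh ≈ 25.2 ft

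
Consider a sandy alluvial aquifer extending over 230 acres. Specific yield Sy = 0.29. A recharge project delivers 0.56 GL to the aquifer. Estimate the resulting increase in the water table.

A = 230 acres = 9.308 × 10^5 m²
ΔV = 0.56 GL = 5.6 × 10^5 m³
Δh = ΔV / (Sy × A) = 5.6 × 10^5 m³ / (0.29 × 9.308 × 10^5 m²) = 2.075 m

Δh ≈ 2.07 m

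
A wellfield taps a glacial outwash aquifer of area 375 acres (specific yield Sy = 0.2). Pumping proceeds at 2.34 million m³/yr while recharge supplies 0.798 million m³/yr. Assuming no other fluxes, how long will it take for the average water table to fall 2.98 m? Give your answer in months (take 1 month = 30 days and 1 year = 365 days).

A = 375 acres = 1.518 × 10^6 m²
ΔV = Sy × A × Δh = 0.2 × 1.518 × 10^6 × 2.98 = 9.045 × 10^5 m³
Net withdrawal = 2.34 − 0.798 = 1.542 million m³/yr = 4225 m³/d
t = ΔV / Q = 9.045 × 10^5 m³ / 4225 m³/d = 214.1 d
t = 214.1 d ≈ 7.136 months

t ≈ 7.14 months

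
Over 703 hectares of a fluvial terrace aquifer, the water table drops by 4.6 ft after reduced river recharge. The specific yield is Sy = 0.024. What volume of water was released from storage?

ΔV ≈ 2.37 × 10^5 m³

A = 703 hectares = 7.03 × 10^6 m²
Δh = 4.6 ft = 1.402 m
ΔV = Sy × A × Δh = 0.024 × 7.03 × 10^6 m² × 1.402 m = 2.366 × 10^5 m³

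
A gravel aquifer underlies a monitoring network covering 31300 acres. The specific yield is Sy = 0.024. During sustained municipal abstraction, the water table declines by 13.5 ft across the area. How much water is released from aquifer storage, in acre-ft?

ΔV ≈ 10100 acre-ft

A = 31300 acres = 1.267 × 10^8 m²
Δh = 13.5 ft = 4.115 m
ΔV = Sy × A × Δh = 0.024 × 1.267 × 10^8 m² × 4.115 m = 1.251 × 10^7 m³
ΔV = 1.251 × 10^7 m³ = 10140 acre-ft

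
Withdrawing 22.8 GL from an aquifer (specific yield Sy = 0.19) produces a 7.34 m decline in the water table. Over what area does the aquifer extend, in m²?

A ≈ 1.63 × 10^7 m²

ΔV = 22.8 GL = 2.28 × 10^7 m³
A = ΔV / (Sy × Δh) = 2.28 × 10^7 / (0.19 × 7.34) = 1.635 × 10^7 m²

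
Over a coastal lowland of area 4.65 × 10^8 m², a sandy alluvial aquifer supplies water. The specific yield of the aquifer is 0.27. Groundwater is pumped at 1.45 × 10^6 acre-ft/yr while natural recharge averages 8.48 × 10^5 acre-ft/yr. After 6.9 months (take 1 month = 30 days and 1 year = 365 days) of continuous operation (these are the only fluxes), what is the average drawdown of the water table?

Δh ≈ 3.35 m

Net abstraction = 1.45 × 10^6 − 8.48 × 10^5 = 6.02 × 10^5 acre-ft/yr
Q_net = 6.02 × 10^5 acre-ft/yr = 2.034 × 10^6 m³/d
t = 6.9 months = 207 d
ΔV = Q × t = 2.034 × 10^6 m³/d × 207 d = 4.211 × 10^8 m³
Δh = ΔV / (Sy × A) = 4.211 × 10^8 / (0.27 × 4.65 × 10^8) = 3.354 m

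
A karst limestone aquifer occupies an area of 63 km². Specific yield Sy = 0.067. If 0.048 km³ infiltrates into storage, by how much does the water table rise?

A = 63 km² = 6.3 × 10^7 m²
ΔV = 0.048 km³ = 4.8 × 10^7 m³
Δh = ΔV / (Sy × A) = 4.8 × 10^7 m³ / (0.067 × 6.3 × 10^7 m²) = 11.37 m

Δh ≈ 11.4 m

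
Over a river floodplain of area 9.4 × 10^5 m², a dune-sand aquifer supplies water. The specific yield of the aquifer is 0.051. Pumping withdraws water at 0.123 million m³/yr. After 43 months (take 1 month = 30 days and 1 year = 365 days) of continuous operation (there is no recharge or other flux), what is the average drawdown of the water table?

Q = 0.123 million m³/yr = 337 m³/d
t = 43 months = 1290 d
ΔV = Q × t = 337 m³/d × 1290 d = 4.347 × 10^5 m³
Δh = ΔV / (Sy × A) = 4.347 × 10^5 / (0.051 × 9.4 × 10^5) = 9.068 m

Δh ≈ 9.07 m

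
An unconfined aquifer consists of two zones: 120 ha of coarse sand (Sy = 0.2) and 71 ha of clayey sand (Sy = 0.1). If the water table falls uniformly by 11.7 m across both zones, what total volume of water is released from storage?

A₁ = 120 ha = 1.2 × 10^6 m²; A₂ = 71 ha = 7.1 × 10^5 m²
ΔV₁ = 0.2 × 1.2 × 10^6 × 11.7 = 2.808 × 10^6 m³
ΔV₂ = 0.1 × 7.1 × 10^5 × 11.7 = 8.307 × 10^5 m³
ΔV = ΔV₁ + ΔV₂ = 3.639 × 10^6 m³

ΔV ≈ 3.64 × 10^6 m³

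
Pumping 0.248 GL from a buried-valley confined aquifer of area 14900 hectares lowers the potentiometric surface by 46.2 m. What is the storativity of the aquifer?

A = 14900 hectares = 1.49 × 10^8 m²
ΔV = 0.248 GL = 2.48 × 10^5 m³
S = ΔV / (A × Δh) = 2.48 × 10^5 m³ / (1.49 × 10^8 m² × 46.2 m) = 3.603 × 10^-5

S ≈ 3.6 × 10^-5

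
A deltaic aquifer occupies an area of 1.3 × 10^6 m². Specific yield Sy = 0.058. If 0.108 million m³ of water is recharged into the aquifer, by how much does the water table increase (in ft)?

ΔV = 0.108 million m³ = 1.08 × 10^5 m³
Δh = ΔV / (Sy × A) = 1.08 × 10^5 m³ / (0.058 × 1.3 × 10^6 m²) = 1.432 m
Δh = 1.432 m = 4.699 ft

Δh ≈ 4.7 ft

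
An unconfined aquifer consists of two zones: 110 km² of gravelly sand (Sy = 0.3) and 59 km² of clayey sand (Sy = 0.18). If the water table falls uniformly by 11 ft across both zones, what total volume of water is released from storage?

ΔV ≈ 1.46 × 10^8 m³

A₁ = 110 km² = 1.1 × 10^8 m²; A₂ = 59 km² = 5.9 × 10^7 m²
Δh = 11 ft = 3.353 m
ΔV₁ = 0.3 × 1.1 × 10^8 × 3.353 = 1.106 × 10^8 m³
ΔV₂ = 0.18 × 5.9 × 10^7 × 3.353 = 3.561 × 10^7 m³
ΔV = ΔV₁ + ΔV₂ = 1.462 × 10^8 m³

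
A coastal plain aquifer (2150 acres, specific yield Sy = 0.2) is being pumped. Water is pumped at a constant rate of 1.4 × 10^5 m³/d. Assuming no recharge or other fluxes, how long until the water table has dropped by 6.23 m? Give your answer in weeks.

t ≈ 11.1 weeks

A = 2150 acres = 8.701 × 10^6 m²
ΔV = Sy × A × Δh = 0.2 × 8.701 × 10^6 × 6.23 = 1.084 × 10^7 m³
t = ΔV / Q = 1.084 × 10^7 m³ / 1.4 × 10^5 m³/d = 77.44 d
t = 77.44 d ≈ 11.06 weeks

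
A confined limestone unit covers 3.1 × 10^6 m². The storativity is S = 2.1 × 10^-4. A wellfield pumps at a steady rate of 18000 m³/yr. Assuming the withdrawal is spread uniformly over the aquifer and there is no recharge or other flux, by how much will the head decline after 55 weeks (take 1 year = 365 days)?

Δh ≈ 29.2 m

Q = 18000 m³/yr = 49.32 m³/d
t = 55 weeks = 385 d
ΔV = Q × t = 49.32 m³/d × 385 d = 18990 m³
Δh = ΔV / (S × A) = 18990 / (2.1 × 10^-4 × 3.1 × 10^6) = 29.16 m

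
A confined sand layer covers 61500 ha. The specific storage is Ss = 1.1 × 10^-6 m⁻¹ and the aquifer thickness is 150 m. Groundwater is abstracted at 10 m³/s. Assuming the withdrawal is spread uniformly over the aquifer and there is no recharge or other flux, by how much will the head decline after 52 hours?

S = Ss × b = 1.1 × 10^-6 m⁻¹ × 150 m = 1.65 × 10^-4
A = 61500 ha = 6.15 × 10^8 m²
Q = 10 m³/s = 8.64 × 10^5 m³/d
t = 52 hours = 2.167 d
ΔV = Q × t = 8.64 × 10^5 m³/d × 2.167 d = 1.872 × 10^6 m³
Δh = ΔV / (S × A) = 1.872 × 10^6 / (1.65 × 10^-4 × 6.15 × 10^8) = 18.45 m

Δh ≈ 18.4 m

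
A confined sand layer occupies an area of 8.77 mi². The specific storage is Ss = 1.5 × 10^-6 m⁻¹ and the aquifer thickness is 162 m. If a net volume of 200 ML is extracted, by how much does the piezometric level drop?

S = Ss × b = 1.5 × 10^-6 m⁻¹ × 162 m = 2.43 × 10^-4
A = 8.77 mi² = 2.271 × 10^7 m²
ΔV = 200 ML = 2 × 10^5 m³
Δh = ΔV / (S × A) = 2 × 10^5 m³ / (2.43 × 10^-4 × 2.271 × 10^7 m²) = 36.23 m

Δh ≈ 36.2 m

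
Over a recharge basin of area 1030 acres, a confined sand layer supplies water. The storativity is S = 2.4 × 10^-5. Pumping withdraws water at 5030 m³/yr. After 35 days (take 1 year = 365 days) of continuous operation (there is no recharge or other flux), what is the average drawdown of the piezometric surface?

A = 1030 acres = 4.168 × 10^6 m²
Q = 5030 m³/yr = 13.78 m³/d
ΔV = Q × t = 13.78 m³/d × 35 d = 482.3 m³
Δh = ΔV / (S × A) = 482.3 / (2.4 × 10^-5 × 4.168 × 10^6) = 4.821 m

Δh ≈ 4.82 m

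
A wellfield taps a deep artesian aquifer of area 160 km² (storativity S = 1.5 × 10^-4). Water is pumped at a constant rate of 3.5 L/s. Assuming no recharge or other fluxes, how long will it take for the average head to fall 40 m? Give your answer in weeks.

t ≈ 454 weeks

A = 160 km² = 1.6 × 10^8 m²
ΔV = S × A × Δh = 1.5 × 10^-4 × 1.6 × 10^8 × 40 = 9.6 × 10^5 m³
Q = 3.5 L/s = 302.4 m³/d
t = ΔV / Q = 9.6 × 10^5 m³ / 302.4 m³/d = 3175 d
t = 3175 d ≈ 453.5 weeks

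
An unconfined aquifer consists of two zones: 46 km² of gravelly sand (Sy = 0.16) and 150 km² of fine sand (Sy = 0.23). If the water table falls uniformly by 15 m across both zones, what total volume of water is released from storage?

ΔV ≈ 6.28 × 10^8 m³

A₁ = 46 km² = 4.6 × 10^7 m²; A₂ = 150 km² = 1.5 × 10^8 m²
ΔV₁ = 0.16 × 4.6 × 10^7 × 15 = 1.104 × 10^8 m³
ΔV₂ = 0.23 × 1.5 × 10^8 × 15 = 5.175 × 10^8 m³
ΔV = ΔV₁ + ΔV₂ = 6.279 × 10^8 m³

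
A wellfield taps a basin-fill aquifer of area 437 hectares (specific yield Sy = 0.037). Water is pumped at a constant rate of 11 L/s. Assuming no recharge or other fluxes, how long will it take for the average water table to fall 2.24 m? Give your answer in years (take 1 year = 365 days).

A = 437 hectares = 4.37 × 10^6 m²
ΔV = Sy × A × Δh = 0.037 × 4.37 × 10^6 × 2.24 = 3.622 × 10^5 m³
Q = 11 L/s = 950.4 m³/d
t = ΔV / Q = 3.622 × 10^5 m³ / 950.4 m³/d = 381.1 d
t = 381.1 d ≈ 1.044 years

t ≈ 1.04 years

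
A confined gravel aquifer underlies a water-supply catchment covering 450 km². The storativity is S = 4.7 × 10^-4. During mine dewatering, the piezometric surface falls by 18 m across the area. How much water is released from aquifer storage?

ΔV ≈ 3.81 × 10^6 m³

A = 450 km² = 4.5 × 10^8 m²
ΔV = S × A × Δh = 4.7 × 10^-4 × 4.5 × 10^8 m² × 18 m = 3.807 × 10^6 m³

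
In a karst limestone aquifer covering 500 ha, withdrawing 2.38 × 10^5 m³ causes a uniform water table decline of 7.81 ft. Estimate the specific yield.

Sy ≈ 0.02

A = 500 ha = 5 × 10^6 m²
Δh = 7.81 ft = 2.38 m
Sy = ΔV / (A × Δh) = 2.38 × 10^5 m³ / (5 × 10^6 m² × 2.38 m) = 0.02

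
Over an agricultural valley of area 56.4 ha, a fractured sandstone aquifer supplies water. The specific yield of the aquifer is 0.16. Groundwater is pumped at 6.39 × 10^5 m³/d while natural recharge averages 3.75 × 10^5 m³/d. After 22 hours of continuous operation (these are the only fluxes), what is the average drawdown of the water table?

Δh ≈ 2.68 m

A = 56.4 ha = 5.64 × 10^5 m²
Net abstraction = 6.39 × 10^5 − 3.75 × 10^5 = 2.64 × 10^5 m³/d
t = 22 hours = 0.9167 d
ΔV = Q × t = 2.64 × 10^5 m³/d × 0.9167 d = 2.42 × 10^5 m³
Δh = ΔV / (Sy × A) = 2.42 × 10^5 / (0.16 × 5.64 × 10^5) = 2.682 m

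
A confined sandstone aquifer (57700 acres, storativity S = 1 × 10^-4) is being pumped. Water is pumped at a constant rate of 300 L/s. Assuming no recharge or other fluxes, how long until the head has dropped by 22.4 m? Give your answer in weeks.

A = 57700 acres = 2.335 × 10^8 m²
ΔV = S × A × Δh = 1 × 10^-4 × 2.335 × 10^8 × 22.4 = 5.23 × 10^5 m³
Q = 300 L/s = 25920 m³/d
t = ΔV / Q = 5.23 × 10^5 m³ / 25920 m³/d = 20.18 d
t = 20.18 d ≈ 2.883 weeks

t ≈ 2.88 weeks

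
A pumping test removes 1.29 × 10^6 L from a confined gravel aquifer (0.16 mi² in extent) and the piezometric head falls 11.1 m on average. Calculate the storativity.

S ≈ 2.8 × 10^-4

A = 0.16 mi² = 4.144 × 10^5 m²
ΔV = 1.29 × 10^6 L = 1290 m³
S = ΔV / (A × Δh) = 1290 m³ / (4.144 × 10^5 m² × 11.1 m) = 2.804 × 10^-4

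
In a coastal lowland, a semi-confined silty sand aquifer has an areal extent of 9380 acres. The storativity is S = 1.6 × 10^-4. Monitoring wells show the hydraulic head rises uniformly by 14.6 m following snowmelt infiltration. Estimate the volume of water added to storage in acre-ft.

ΔV ≈ 71.9 acre-ft

A = 9380 acres = 3.796 × 10^7 m²
ΔV = S × A × Δh = 1.6 × 10^-4 × 3.796 × 10^7 m² × 14.6 m = 88670 m³
ΔV = 88670 m³ = 71.89 acre-ft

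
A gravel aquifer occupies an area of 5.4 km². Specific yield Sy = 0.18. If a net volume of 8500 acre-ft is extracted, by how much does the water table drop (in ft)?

A = 5.4 km² = 5.4 × 10^6 m²
ΔV = 8500 acre-ft = 1.048 × 10^7 m³
Δh = ΔV / (Sy × A) = 1.048 × 10^7 m³ / (0.18 × 5.4 × 10^6 m²) = 10.79 m
Δh = 10.79 m = 35.39 ft

Δh ≈ 35.4 ft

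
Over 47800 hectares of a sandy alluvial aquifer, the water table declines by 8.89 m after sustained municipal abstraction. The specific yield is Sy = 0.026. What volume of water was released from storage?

A = 47800 hectares = 4.78 × 10^8 m²
ΔV = Sy × A × Δh = 0.026 × 4.78 × 10^8 m² × 8.89 m = 1.105 × 10^8 m³

ΔV ≈ 1.1 × 10^8 m³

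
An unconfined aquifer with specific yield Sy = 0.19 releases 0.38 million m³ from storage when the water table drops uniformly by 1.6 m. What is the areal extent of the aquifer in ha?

ΔV = 0.38 million m³ = 3.8 × 10^5 m³
A = ΔV / (Sy × Δh) = 3.8 × 10^5 / (0.19 × 1.6) = 1.25 × 10^6 m²
A = 1.25 × 10^6 m² = 125 ha

A ≈ 125 ha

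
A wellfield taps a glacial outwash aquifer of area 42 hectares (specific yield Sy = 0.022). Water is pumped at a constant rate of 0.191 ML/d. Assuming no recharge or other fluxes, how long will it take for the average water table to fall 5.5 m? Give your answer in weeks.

t ≈ 38 weeks

A = 42 hectares = 4.2 × 10^5 m²
ΔV = Sy × A × Δh = 0.022 × 4.2 × 10^5 × 5.5 = 50820 m³
Q = 0.191 ML/d = 191 m³/d
t = ΔV / Q = 50820 m³ / 191 m³/d = 266.1 d
t = 266.1 d ≈ 38.01 weeks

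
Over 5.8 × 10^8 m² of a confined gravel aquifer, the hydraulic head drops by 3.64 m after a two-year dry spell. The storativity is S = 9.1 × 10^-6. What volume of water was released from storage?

ΔV ≈ 19200 m³

ΔV = S × A × Δh = 9.1 × 10^-6 × 5.8 × 10^8 m² × 3.64 m = 19210 m³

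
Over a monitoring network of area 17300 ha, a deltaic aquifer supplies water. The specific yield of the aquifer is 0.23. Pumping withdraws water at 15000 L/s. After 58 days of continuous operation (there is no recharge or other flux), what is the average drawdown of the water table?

Δh ≈ 1.89 m

A = 17300 ha = 1.73 × 10^8 m²
Q = 15000 L/s = 1.296 × 10^6 m³/d
ΔV = Q × t = 1.296 × 10^6 m³/d × 58 d = 7.517 × 10^7 m³
Δh = ΔV / (Sy × A) = 7.517 × 10^7 / (0.23 × 1.73 × 10^8) = 1.889 m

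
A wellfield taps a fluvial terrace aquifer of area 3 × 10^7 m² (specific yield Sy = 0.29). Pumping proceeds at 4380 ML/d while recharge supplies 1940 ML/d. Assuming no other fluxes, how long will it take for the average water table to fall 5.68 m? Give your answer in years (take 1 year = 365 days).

t ≈ 0.0555 years

ΔV = Sy × A × Δh = 0.29 × 3 × 10^7 × 5.68 = 4.942 × 10^7 m³
Net withdrawal = 4380 − 1940 = 2440 ML/d = 2.44 × 10^6 m³/d
t = ΔV / Q = 4.942 × 10^7 m³ / 2.44 × 10^6 m³/d = 20.25 d
t = 20.25 d ≈ 0.05549 years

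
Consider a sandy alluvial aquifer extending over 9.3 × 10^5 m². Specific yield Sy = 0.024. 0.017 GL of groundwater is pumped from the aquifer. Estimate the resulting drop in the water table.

Δh ≈ 0.762 m

ΔV = 0.017 GL = 17000 m³
Δh = ΔV / (Sy × A) = 17000 m³ / (0.024 × 9.3 × 10^5 m²) = 0.7616 m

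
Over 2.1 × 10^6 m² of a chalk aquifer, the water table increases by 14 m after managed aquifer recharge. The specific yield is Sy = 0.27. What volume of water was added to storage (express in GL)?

ΔV ≈ 7.94 GL

ΔV = Sy × A × Δh = 0.27 × 2.1 × 10^6 m² × 14 m = 7.938 × 10^6 m³
ΔV = 7.938 × 10^6 m³ = 7.938 GL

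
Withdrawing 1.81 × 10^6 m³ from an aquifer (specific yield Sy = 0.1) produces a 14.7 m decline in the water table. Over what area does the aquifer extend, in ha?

A ≈ 123 ha

A = ΔV / (Sy × Δh) = 1.81 × 10^6 / (0.1 × 14.7) = 1.231 × 10^6 m²
A = 1.231 × 10^6 m² = 123.1 ha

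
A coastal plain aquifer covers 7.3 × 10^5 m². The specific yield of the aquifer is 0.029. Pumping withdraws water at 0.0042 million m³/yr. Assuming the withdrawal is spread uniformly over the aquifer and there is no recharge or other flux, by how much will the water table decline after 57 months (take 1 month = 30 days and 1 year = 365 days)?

Q = 0.0042 million m³/yr = 11.51 m³/d
t = 57 months = 1710 d
ΔV = Q × t = 11.51 m³/d × 1710 d = 19680 m³
Δh = ΔV / (Sy × A) = 19680 / (0.029 × 7.3 × 10^5) = 0.9295 m

Δh ≈ 0.929 m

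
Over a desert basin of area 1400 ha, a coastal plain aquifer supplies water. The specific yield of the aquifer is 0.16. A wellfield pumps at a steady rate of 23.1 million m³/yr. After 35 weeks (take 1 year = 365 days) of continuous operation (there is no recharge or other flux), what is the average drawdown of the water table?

Δh ≈ 6.92 m

A = 1400 ha = 1.4 × 10^7 m²
Q = 23.1 million m³/yr = 63290 m³/d
t = 35 weeks = 245 d
ΔV = Q × t = 63290 m³/d × 245 d = 1.551 × 10^7 m³
Δh = ΔV / (Sy × A) = 1.551 × 10^7 / (0.16 × 1.4 × 10^7) = 6.922 m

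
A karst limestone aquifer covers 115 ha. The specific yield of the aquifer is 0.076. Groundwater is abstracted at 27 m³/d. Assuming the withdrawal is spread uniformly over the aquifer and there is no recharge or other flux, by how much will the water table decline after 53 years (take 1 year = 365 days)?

Δh ≈ 5.98 m

A = 115 ha = 1.15 × 10^6 m²
t = 53 years = 19340 d
ΔV = Q × t = 27 m³/d × 19340 d = 5.223 × 10^5 m³
Δh = ΔV / (Sy × A) = 5.223 × 10^5 / (0.076 × 1.15 × 10^6) = 5.976 m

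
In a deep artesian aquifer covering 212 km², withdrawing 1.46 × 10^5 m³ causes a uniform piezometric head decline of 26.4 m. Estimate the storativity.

A = 212 km² = 2.12 × 10^8 m²
S = ΔV / (A × Δh) = 1.46 × 10^5 m³ / (2.12 × 10^8 m² × 26.4 m) = 2.609 × 10^-5

S ≈ 2.6 × 10^-5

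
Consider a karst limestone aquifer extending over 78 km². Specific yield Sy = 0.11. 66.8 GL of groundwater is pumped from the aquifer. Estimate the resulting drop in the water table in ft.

Δh ≈ 25.5 ft

A = 78 km² = 7.8 × 10^7 m²
ΔV = 66.8 GL = 6.68 × 10^7 m³
Δh = ΔV / (Sy × A) = 6.68 × 10^7 m³ / (0.11 × 7.8 × 10^7 m²) = 7.786 m
Δh = 7.786 m = 25.54 ft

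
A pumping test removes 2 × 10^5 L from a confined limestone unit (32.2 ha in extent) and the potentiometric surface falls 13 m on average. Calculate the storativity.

S ≈ 4.8 × 10^-5

A = 32.2 ha = 3.22 × 10^5 m²
ΔV = 2 × 10^5 L = 200 m³
S = ΔV / (A × Δh) = 200 m³ / (3.22 × 10^5 m² × 13 m) = 4.778 × 10^-5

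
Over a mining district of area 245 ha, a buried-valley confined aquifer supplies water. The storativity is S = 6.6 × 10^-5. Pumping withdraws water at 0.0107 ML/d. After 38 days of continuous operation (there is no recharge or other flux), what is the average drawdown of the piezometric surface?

Δh ≈ 2.51 m

A = 245 ha = 2.45 × 10^6 m²
Q = 0.0107 ML/d = 10.7 m³/d
ΔV = Q × t = 10.7 m³/d × 38 d = 406.6 m³
Δh = ΔV / (S × A) = 406.6 / (6.6 × 10^-5 × 2.45 × 10^6) = 2.515 m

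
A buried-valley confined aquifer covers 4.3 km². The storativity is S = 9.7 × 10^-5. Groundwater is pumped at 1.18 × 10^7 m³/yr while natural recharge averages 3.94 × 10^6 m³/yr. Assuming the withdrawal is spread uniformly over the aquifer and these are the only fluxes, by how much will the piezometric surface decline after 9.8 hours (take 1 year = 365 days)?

A = 4.3 km² = 4.3 × 10^6 m²
Net abstraction = 1.18 × 10^7 − 3.94 × 10^6 = 7.86 × 10^6 m³/yr
Q_net = 7.86 × 10^6 m³/yr = 21530 m³/d
t = 9.8 hours = 0.4083 d
ΔV = Q × t = 21530 m³/d × 0.4083 d = 8793 m³
Δh = ΔV / (S × A) = 8793 / (9.7 × 10^-5 × 4.3 × 10^6) = 21.08 m

Δh ≈ 21.1 m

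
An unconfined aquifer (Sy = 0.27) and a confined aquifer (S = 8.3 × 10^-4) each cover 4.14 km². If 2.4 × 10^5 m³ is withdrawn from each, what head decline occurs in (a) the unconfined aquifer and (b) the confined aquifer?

Δh_u ≈ 0.215 m; Δh_c ≈ 69.8 m

A = 4.14 km² = 4.14 × 10^6 m²
Unconfined: Δh_u = ΔV/(Sy·A) = 2.4 × 10^5/(0.27 × 4.14 × 10^6) = 0.2147 m
Confined: Δh_c = ΔV/(S·A) = 2.4 × 10^5/(8.3 × 10^-4 × 4.14 × 10^6) = 69.84 m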